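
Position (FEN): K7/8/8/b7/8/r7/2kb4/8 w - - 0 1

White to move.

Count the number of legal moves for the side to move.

White to move; king on a8.
In check: no.
Legal moves: Kb8, Kb7, Ka7.
Count: 3.

3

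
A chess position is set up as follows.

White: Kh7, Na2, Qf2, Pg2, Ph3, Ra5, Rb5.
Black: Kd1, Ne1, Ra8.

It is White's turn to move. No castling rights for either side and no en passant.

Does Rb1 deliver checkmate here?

yes

After Rb1: black king on d1; in check: yes, from the white rook on b1.
King squares — c1: attacked by Rb1; e1: own knight; c2: attacked by Qf2; d2: attacked by Qf2; e2: attacked by Qf2.
Black has no legal moves → checkmate.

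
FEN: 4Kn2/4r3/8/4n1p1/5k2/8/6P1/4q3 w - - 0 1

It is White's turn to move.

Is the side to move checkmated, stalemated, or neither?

White to move; white king on e8.
In check: yes, from the black rook on e7.
King squares — d7: attacked by Ne5; e7: available; f7: attacked by Ne5; d8: available; f8: available.
Legal moves for White: Kxf8, Kd8, Kxe7.
White is in check but has 3 legal moves → neither.

neither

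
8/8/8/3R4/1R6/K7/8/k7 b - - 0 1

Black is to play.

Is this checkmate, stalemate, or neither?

stalemate

Black to move; black king on a1.
In check: no.
King squares — b1: attacked by Rb4; a2: attacked by Ka3; b2: attacked by Ka3.
Legal moves for Black: none.
Not in check and no legal moves → stalemate.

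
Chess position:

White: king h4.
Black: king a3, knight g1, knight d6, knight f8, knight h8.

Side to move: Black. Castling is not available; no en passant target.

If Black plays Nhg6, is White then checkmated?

no

After Nhg6: white king on h4; in check: yes, from the black knight on g6.
White has 4 legal replies: Kh5, Kg5, Kg4, Kg3.
In check but a legal move exists → not checkmate.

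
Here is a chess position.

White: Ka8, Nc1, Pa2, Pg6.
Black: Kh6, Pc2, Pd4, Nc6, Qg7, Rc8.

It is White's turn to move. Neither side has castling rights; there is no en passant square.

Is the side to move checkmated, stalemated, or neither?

checkmate

White to move; white king on a8.
In check: yes, from the black rook on c8.
King squares — a7: attacked by Nc6; b7: attacked by Qg7; b8: attacked by Nc6.
Legal moves for White: none.
In check with no legal moves → checkmate.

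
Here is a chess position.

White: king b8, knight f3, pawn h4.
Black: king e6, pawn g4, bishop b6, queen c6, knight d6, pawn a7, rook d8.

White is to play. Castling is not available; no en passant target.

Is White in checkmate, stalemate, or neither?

checkmate

White to move; white king on b8.
In check: yes, from the black rook on d8.
King squares — a7: attacked by Bb6; b7: attacked by Qc6; c7: attacked by Bb6; a8: attacked by Qc6; c8: attacked by Qc6.
Legal moves for White: none.
In check with no legal moves → checkmate.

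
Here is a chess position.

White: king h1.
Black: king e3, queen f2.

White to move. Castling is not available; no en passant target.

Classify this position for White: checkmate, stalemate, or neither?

stalemate

White to move; white king on h1.
In check: no.
King squares — g1: attacked by Qf2; g2: attacked by Qf2; h2: attacked by Qf2.
Legal moves for White: none.
Not in check and no legal moves → stalemate.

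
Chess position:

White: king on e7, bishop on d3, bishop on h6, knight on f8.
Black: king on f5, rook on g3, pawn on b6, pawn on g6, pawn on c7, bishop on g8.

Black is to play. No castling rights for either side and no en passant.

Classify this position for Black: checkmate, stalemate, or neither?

neither

Black to move; black king on f5.
In check: yes, from the white bishop on d3.
Legal moves for Black: Ke5, Kg4, Rxd3.
Black is in check but has 3 legal moves → neither.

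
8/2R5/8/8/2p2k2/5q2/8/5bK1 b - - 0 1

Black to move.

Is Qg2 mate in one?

After Qg2: white king on g1; in check: yes, from the black queen on g2.
King squares — f1: attacked by Qg2; h1: attacked by Qg2; f2: attacked by Qg2; g2: attacked by Bf1; h2: attacked by Qg2.
White has no legal moves → checkmate.

yes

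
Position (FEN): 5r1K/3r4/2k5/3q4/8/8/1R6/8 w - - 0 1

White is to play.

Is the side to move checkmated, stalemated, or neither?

White to move; white king on h8.
In check: yes, from the black rook on f8.
King squares — g7: attacked by Rd7; h7: attacked by Rd7; g8: attacked by Qd5.
Legal moves for White: none.
In check with no legal moves → checkmate.

checkmate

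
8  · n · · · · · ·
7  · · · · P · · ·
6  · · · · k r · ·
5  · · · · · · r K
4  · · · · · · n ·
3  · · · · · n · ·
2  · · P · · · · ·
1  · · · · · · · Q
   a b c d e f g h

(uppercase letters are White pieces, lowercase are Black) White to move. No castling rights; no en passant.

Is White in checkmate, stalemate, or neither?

checkmate

White to move; white king on h5.
In check: yes, from the black rook on g5.
King squares — g4: attacked by Rg5; h4: attacked by Nf3; g5: attacked by Nf3; g6: attacked by Rg5; h6: attacked by Ng4.
Legal moves for White: none.
In check with no legal moves → checkmate.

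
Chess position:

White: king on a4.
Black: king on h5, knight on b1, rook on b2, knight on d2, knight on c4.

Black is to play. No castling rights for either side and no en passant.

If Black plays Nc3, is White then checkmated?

After Nc3: white king on a4; in check: yes, from the black knight on c3.
King squares — a3: attacked by Nc4; b3: attacked by Rb2; b4: attacked by Rb2; a5: attacked by Nc4; b5: attacked by Rb2.
White has no legal moves → checkmate.

yes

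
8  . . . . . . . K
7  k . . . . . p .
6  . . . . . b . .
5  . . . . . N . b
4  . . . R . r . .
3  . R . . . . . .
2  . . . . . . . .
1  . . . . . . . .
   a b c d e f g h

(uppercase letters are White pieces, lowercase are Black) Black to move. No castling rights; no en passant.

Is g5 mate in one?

no

After g5: white king on h8; in check: yes, from the black bishop on f6.
White has 3 legal replies: Kg8, Kh7, Ng7.
In check but a legal move exists → not checkmate.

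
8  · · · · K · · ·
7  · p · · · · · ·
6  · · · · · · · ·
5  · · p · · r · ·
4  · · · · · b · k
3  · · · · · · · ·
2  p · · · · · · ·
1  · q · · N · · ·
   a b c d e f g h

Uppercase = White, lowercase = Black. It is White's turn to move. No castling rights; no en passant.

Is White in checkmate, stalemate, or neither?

neither

White to move; white king on e8.
In check: no.
Legal moves for White: Kd8, Ke7, Kd7, Nf3+, Nd3, Ng2+, Nc2.
White has 7 legal moves and is not in check → neither.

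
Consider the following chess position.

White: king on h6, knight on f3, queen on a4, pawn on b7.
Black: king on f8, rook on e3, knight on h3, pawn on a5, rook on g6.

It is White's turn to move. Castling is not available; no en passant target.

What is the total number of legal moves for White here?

White to move; king on h6.
In check: yes, from the black rook on g6.
Legal moves: Kh7, Kxg6, Kh5.
Count: 3.

3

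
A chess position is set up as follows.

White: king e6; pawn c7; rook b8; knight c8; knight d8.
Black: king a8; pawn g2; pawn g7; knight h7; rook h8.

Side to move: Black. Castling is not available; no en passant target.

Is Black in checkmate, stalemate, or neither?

Black to move; black king on a8.
In check: yes, from the white rook on b8.
King squares — a7: attacked by Nc8; b7: attacked by Rb8; b8: attacked by Pc7.
Legal moves for Black: none.
In check with no legal moves → checkmate.

checkmate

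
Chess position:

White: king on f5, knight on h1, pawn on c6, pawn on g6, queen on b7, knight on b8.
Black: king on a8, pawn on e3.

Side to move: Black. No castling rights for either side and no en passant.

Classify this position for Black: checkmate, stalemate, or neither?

Black to move; black king on a8.
In check: yes, from the white queen on b7.
King squares — a7: attacked by Qb7; b7: attacked by Pc6; b8: attacked by Qb7.
Legal moves for Black: none.
In check with no legal moves → checkmate.

checkmate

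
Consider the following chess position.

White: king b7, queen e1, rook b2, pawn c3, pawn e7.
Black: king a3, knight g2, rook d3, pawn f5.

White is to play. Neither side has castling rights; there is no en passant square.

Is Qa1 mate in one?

yes

After Qa1: black king on a3; in check: yes, from the white queen on a1.
King squares — a2: attacked by Qa1; b2: attacked by Qa1; b3: attacked by Rb2; a4: attacked by Qa1; b4: attacked by Rb2.
Black has no legal moves → checkmate.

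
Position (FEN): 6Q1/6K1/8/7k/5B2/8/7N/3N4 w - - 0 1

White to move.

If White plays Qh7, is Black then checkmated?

yes

After Qh7: black king on h5; in check: yes, from the white queen on h7.
King squares — g4: attacked by Nh2; h4: attacked by Qh7; g5: attacked by Bf4; g6: attacked by Kg7; h6: attacked by Bf4.
Black has no legal moves → checkmate.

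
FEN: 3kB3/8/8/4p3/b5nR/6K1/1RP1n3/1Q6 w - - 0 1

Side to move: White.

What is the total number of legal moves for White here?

4

White to move; king on g3.
In check: yes, from the black knight on e2.
Legal moves: Kxg4, Kh3, Kf3, Kg2.
Count: 4.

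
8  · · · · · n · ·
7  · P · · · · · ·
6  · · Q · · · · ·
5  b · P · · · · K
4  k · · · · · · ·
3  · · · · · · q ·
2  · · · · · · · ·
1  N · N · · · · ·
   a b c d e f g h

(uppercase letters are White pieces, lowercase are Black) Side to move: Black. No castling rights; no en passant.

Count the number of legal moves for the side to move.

2

Black to move; king on a4.
In check: yes, from the white queen on c6.
Legal moves: Kb4, Ka3.
Count: 2.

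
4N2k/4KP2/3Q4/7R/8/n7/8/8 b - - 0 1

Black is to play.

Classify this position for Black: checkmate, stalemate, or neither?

checkmate

Black to move; black king on h8.
In check: yes, from the white rook on h5.
King squares — g7: attacked by Ne8; h7: attacked by Rh5; g8: attacked by Pf7.
Legal moves for Black: none.
In check with no legal moves → checkmate.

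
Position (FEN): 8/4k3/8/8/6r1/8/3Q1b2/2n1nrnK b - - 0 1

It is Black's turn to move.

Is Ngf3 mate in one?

After Ngf3: white king on h1; in check: yes, from the black rook on f1.
King squares — g1: attacked by Rf1; g2: attacked by Ne1; h2: attacked by Nf3.
White has no legal moves → checkmate.

yes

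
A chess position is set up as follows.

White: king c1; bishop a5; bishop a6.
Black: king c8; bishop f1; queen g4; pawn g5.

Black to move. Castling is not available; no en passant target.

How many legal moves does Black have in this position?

Black to move; king on c8.
In check: yes, from the white bishop on a6.
Legal moves: Kb8, Kd7, Bxa6.
Count: 3.

3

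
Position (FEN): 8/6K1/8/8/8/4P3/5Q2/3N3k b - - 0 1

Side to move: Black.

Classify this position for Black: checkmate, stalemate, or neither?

Black to move; black king on h1.
In check: no.
King squares — g1: attacked by Qf2; g2: attacked by Qf2; h2: attacked by Qf2.
Legal moves for Black: none.
Not in check and no legal moves → stalemate.

stalemate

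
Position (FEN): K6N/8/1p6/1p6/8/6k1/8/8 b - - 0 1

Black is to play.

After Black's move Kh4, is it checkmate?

After Kh4: white king on a8; in check: no.
White is not in check, so this cannot be checkmate.

no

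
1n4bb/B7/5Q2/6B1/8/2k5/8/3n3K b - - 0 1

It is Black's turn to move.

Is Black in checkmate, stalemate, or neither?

Black to move; black king on c3.
In check: yes, from the white queen on f6.
Legal moves for Black: Kc4, Kb4, Kd3, Kb3, Kc2, Bxf6.
Black is in check but has 6 legal moves → neither.

neither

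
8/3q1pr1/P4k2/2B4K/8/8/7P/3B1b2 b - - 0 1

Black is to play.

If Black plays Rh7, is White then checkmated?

yes

After Rh7: white king on h5; in check: yes, from the black rook on h7.
King squares — g4: attacked by Qd7; h4: attacked by Rh7; g5: attacked by Kf6; g6: attacked by Kf6; h6: attacked by Rh7.
White has no legal moves → checkmate.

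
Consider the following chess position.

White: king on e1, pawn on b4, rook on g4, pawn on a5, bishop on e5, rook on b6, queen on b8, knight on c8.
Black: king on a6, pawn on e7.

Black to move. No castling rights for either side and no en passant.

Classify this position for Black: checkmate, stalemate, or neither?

Black to move; black king on a6.
In check: yes, from the white rook on b6.
King squares — a5: attacked by Pb4; b5: attacked by Rb6; b6: attacked by Pa5; a7: attacked by Qb8; b7: attacked by Rb6.
Legal moves for Black: none.
In check with no legal moves → checkmate.

checkmate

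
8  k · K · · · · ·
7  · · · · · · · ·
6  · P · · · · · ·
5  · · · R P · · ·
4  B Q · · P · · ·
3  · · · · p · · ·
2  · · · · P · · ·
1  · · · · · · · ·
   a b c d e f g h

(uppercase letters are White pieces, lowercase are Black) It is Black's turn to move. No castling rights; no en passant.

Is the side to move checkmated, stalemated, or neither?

Black to move; black king on a8.
In check: no.
King squares — a7: attacked by Pb6; b7: attacked by Kc8; b8: attacked by Kc8.
Legal moves for Black: none.
Not in check and no legal moves → stalemate.

stalemate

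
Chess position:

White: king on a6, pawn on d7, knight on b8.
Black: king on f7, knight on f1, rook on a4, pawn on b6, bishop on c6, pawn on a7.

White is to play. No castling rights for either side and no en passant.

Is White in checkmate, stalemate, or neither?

White to move; white king on a6.
In check: yes, from the black rook on a4.
King squares — a5: attacked by Ra4; b5: attacked by Bc6; b6: attacked by Pa7; a7: attacked by Ra4; b7: attacked by Bc6.
Legal moves for White: none.
In check with no legal moves → checkmate.

checkmate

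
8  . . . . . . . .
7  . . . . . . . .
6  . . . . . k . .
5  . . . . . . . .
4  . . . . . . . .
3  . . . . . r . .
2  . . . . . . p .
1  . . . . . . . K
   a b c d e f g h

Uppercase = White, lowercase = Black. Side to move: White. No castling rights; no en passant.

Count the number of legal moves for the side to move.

White to move; king on h1.
In check: yes, from the black pawn on g2.
Legal moves: Kh2, Kxg2, Kg1.
Count: 3.

3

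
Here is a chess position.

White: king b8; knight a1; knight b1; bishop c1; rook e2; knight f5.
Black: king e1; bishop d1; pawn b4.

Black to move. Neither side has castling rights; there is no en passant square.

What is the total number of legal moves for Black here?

Black to move; king on e1.
In check: yes, from the white rook on e2.
Legal moves: Kxe2, Kf1, Bxe2.
Count: 3.

3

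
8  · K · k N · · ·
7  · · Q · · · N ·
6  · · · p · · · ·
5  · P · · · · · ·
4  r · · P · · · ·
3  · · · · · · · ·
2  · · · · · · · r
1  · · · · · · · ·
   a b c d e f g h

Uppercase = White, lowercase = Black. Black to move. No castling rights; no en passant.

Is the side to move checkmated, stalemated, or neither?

Black to move; black king on d8.
In check: yes, from the white queen on c7.
King squares — c7: attacked by Kb8; d7: attacked by Qc7; e7: attacked by Qc7; c8: attacked by Qc7; e8: attacked by Ng7.
Legal moves for Black: none.
In check with no legal moves → checkmate.

checkmate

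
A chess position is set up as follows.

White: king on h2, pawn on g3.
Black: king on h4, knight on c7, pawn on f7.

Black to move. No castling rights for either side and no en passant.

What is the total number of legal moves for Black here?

Black to move; king on h4.
In check: yes, from the white pawn on g3.
Legal moves: Kh5, Kg5, Kg4.
Count: 3.

3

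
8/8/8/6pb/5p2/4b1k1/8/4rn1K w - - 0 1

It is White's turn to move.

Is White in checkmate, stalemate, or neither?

stalemate

White to move; white king on h1.
In check: no.
King squares — g1: attacked by Be3; g2: attacked by Kg3; h2: attacked by Nf1.
Legal moves for White: none.
Not in check and no legal moves → stalemate.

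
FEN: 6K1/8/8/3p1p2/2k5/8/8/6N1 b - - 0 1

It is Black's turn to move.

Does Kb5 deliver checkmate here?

no

After Kb5: white king on g8; in check: no.
White is not in check, so this cannot be checkmate.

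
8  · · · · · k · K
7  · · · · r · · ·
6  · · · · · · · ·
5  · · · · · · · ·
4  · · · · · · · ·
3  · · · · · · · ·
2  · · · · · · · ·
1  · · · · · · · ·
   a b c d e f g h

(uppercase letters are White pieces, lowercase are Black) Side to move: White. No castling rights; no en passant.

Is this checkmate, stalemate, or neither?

White to move; white king on h8.
In check: no.
King squares — g7: attacked by Re7; h7: attacked by Re7; g8: attacked by Kf8.
Legal moves for White: none.
Not in check and no legal moves → stalemate.

stalemate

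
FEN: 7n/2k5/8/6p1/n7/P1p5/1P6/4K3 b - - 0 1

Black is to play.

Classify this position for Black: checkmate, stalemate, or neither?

neither

Black to move; black king on c7.
In check: no.
Legal moves for Black: Nf7, Ng6, Kd8, Kc8, Kb8, Kd7, Kb7, Kd6, Kc6, Kb6, Nb6, Nc5, Nxb2, cxb2, g4, c2.
Black has 16 legal moves and is not in check → neither.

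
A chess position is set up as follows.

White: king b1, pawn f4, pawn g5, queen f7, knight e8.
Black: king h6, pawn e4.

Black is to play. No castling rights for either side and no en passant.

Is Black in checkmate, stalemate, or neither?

checkmate

Black to move; black king on h6.
In check: yes, from the white pawn on g5.
King squares — g5: attacked by Pf4; h5: attacked by Qf7; g6: attacked by Qf7; g7: attacked by Qf7; h7: attacked by Qf7.
Legal moves for Black: none.
In check with no legal moves → checkmate.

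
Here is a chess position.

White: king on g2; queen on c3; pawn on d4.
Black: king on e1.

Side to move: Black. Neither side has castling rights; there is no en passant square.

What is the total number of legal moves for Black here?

2

Black to move; king on e1.
In check: yes, from the white queen on c3.
Legal moves: Ke2, Kd1.
Count: 2.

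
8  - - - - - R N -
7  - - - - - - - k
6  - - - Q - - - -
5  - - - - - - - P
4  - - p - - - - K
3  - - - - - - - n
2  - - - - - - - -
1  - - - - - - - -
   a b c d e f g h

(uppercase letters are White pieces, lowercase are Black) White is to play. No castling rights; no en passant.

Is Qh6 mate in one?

yes

After Qh6: black king on h7; in check: yes, from the white queen on h6.
King squares — g6: attacked by Ph5; h6: attacked by Ng8; g7: attacked by Qh6; g8: attacked by Rf8; h8: attacked by Qh6.
Black has no legal moves → checkmate.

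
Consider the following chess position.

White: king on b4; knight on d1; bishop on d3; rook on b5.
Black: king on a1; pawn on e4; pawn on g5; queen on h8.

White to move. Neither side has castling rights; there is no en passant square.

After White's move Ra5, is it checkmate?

After Ra5: black king on a1; in check: yes, from the white rook on a5.
King squares — b1: attacked by Bd3; a2: attacked by Ra5; b2: attacked by Nd1.
Black has no legal moves → checkmate.

yes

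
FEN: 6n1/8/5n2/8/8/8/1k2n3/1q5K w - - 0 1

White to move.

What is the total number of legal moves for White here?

White to move; king on h1.
In check: yes, from the black queen on b1.
Legal moves: Kh2, Kg2.
Count: 2.

2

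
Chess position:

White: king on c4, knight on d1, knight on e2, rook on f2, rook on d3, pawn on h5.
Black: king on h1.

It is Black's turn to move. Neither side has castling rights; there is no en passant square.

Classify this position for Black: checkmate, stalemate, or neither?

Black to move; black king on h1.
In check: no.
King squares — g1: attacked by Ne2; g2: attacked by Rf2; h2: attacked by Rf2.
Legal moves for Black: none.
Not in check and no legal moves → stalemate.

stalemate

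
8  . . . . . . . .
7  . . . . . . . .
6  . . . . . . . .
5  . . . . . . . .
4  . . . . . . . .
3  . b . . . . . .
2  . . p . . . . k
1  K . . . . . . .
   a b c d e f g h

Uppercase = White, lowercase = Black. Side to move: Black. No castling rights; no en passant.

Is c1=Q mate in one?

After c1=Q: white king on a1; in check: yes, from the black queen on c1.
King squares — b1: attacked by Qc1; a2: attacked by Bb3; b2: attacked by Qc1.
White has no legal moves → checkmate.

yes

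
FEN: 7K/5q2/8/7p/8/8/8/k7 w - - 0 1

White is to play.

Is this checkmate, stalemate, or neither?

stalemate

White to move; white king on h8.
In check: no.
King squares — g7: attacked by Qf7; h7: attacked by Qf7; g8: attacked by Qf7.
Legal moves for White: none.
Not in check and no legal moves → stalemate.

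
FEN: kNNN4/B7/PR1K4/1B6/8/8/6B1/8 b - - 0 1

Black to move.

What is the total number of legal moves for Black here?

Black to move; king on a8.
In check: yes, from the white bishop on g2.
Legal moves: none.
Count: 0.

0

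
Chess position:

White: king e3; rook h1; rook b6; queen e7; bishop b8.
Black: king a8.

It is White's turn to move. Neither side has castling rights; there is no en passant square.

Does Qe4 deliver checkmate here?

yes

After Qe4: black king on a8; in check: yes, from the white queen on e4.
King squares — a7: attacked by Bb8; b7: attacked by Qe4; b8: attacked by Rb6.
Black has no legal moves → checkmate.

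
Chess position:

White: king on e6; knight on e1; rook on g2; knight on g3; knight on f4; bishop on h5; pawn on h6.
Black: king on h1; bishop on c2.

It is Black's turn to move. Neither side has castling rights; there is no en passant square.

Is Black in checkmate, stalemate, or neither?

checkmate

Black to move; black king on h1.
In check: yes, from the white knight on g3.
King squares — g1: attacked by Rg2; g2: attacked by Ne1; h2: attacked by Rg2.
Legal moves for Black: none.
In check with no legal moves → checkmate.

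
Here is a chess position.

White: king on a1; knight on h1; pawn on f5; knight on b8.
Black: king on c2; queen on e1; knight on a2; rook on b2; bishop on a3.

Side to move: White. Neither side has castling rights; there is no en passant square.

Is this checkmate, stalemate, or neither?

checkmate

White to move; white king on a1.
In check: yes, from the black queen on e1.
King squares — b1: attacked by Qe1; a2: attacked by Rb2; b2: attacked by Kc2.
Legal moves for White: none.
In check with no legal moves → checkmate.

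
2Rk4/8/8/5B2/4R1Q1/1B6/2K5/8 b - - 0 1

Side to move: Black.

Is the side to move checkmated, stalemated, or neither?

checkmate

Black to move; black king on d8.
In check: yes, from the white rook on c8.
King squares — c7: attacked by Rc8; d7: attacked by Bf5; e7: attacked by Re4; c8: attacked by Bf5; e8: attacked by Re4.
Legal moves for Black: none.
In check with no legal moves → checkmate.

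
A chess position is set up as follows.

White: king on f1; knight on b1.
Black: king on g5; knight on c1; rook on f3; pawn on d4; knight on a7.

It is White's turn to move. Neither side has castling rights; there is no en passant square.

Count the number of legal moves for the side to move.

3

White to move; king on f1.
In check: yes, from the black rook on f3.
Legal moves: Kg2, Kg1, Ke1.
Count: 3.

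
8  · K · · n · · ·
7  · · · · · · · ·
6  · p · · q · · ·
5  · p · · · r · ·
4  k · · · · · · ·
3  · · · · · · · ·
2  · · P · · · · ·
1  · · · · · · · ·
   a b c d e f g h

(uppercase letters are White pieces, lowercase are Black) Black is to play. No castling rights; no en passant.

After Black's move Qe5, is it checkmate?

After Qe5: white king on b8; in check: yes, from the black queen on e5.
White has 4 legal replies: Kc8, Ka8, Kb7, Ka7.
In check but a legal move exists → not checkmate.

no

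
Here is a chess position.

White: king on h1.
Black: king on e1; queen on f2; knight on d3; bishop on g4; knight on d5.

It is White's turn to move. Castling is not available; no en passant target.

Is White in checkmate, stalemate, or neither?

stalemate

White to move; white king on h1.
In check: no.
King squares — g1: attacked by Qf2; g2: attacked by Qf2; h2: attacked by Qf2.
Legal moves for White: none.
Not in check and no legal moves → stalemate.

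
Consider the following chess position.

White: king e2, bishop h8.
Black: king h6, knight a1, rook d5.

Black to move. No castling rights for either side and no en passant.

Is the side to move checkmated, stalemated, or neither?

neither

Black to move; black king on h6.
In check: no.
Legal moves for Black include: Kh7, Kg6, Kh5, Kg5, Rd8, Rd7, Rd6, Rh5, Rg5, Rf5, Re5+, Rc5, Rb5, Ra5, Rd4, Rd3, Rd2+, Rd1, ... (list truncated; more exist).
Black has legal moves and is not in check → neither.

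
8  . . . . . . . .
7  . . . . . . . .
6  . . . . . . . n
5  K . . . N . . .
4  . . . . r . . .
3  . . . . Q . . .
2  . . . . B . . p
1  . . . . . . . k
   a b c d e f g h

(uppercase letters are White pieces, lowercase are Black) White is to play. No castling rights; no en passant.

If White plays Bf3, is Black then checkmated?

yes

After Bf3: black king on h1; in check: yes, from the white bishop on f3.
King squares — g1: attacked by Qe3; g2: attacked by Bf3; h2: own pawn.
Black has no legal moves → checkmate.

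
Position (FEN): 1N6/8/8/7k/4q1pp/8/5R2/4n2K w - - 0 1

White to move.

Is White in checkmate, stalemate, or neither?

neither

White to move; white king on h1.
In check: yes, from the black queen on e4.
Legal moves for White: Kh2, Kg1, Rf3, Rg2.
White is in check but has 4 legal moves → neither.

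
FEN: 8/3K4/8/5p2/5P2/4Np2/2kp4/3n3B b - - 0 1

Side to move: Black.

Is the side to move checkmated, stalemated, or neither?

neither

Black to move; black king on c2.
In check: yes, from the white knight on e3.
Legal moves for Black: Kd3, Kc3, Kb3, Kb2, Kc1, Kb1, Nxe3.
Black is in check but has 7 legal moves → neither.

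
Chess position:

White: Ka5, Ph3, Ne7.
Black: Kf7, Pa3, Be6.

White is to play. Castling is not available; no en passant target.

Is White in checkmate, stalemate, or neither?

neither

White to move; white king on a5.
In check: no.
Legal moves for White: Ng8, Nc8, Ng6, Nc6, Nf5, Nd5, Kb6, Ka6, Kb5, Kb4, Ka4, h4.
White has 12 legal moves and is not in check → neither.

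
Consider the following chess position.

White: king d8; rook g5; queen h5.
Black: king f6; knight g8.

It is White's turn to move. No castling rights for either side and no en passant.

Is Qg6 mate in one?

After Qg6: black king on f6; in check: yes, from the white queen on g6.
King squares — e5: attacked by Rg5; f5: attacked by Rg5; g5: attacked by Qg6; e6: attacked by Qg6; g6: attacked by Rg5; e7: attacked by Kd8; f7: attacked by Qg6; g7: attacked by Qg6.
Black has no legal moves → checkmate.

yes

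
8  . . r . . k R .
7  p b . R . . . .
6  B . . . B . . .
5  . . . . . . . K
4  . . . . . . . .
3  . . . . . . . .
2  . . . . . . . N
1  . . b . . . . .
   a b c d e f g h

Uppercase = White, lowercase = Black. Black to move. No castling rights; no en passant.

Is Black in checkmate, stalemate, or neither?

Black to move; black king on f8.
In check: yes, from the white rook on g8.
King squares — e7: attacked by Rd7; f7: attacked by Be6; g7: attacked by Rd7; e8: attacked by Rg8; g8: attacked by Be6.
Legal moves for Black: none.
In check with no legal moves → checkmate.

checkmate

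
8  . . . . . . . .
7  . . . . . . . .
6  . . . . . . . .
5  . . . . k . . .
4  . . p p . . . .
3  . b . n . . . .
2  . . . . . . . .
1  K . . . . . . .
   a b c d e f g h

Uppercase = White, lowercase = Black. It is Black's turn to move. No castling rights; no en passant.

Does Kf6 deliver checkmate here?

no

After Kf6: white king on a1; in check: no.
White is not in check, so this cannot be checkmate.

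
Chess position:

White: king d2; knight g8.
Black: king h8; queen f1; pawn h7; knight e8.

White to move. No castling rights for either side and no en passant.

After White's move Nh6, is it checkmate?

no

After Nh6: black king on h8; in check: no.
Black is not in check, so this cannot be checkmate.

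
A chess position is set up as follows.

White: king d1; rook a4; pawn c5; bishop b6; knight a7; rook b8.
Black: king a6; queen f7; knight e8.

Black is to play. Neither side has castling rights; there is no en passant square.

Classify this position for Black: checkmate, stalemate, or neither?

Black to move; black king on a6.
In check: yes, from the white rook on a4.
King squares — a5: attacked by Ra4; b5: attacked by Na7; b6: attacked by Pc5; a7: attacked by Ra4; b7: attacked by Rb8.
Legal moves for Black: none.
In check with no legal moves → checkmate.

checkmate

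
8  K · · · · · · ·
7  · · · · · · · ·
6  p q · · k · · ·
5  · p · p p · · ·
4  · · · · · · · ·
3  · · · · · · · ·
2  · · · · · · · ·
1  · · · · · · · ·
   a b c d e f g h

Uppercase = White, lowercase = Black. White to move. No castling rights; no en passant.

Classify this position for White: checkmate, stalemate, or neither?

White to move; white king on a8.
In check: no.
King squares — a7: attacked by Qb6; b7: attacked by Qb6; b8: attacked by Qb6.
Legal moves for White: none.
Not in check and no legal moves → stalemate.

stalemate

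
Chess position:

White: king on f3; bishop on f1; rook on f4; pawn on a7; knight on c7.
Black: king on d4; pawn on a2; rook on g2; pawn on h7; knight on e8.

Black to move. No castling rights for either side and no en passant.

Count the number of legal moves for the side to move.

3

Black to move; king on d4.
In check: yes, from the white rook on f4.
Legal moves: Ke5, Kc5, Kc3.
Count: 3.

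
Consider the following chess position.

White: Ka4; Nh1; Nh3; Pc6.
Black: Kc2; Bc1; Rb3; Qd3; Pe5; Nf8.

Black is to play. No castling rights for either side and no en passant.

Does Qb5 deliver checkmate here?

yes

After Qb5: white king on a4; in check: yes, from the black queen on b5.
King squares — a3: attacked by Bc1; b3: attacked by Kc2; b4: attacked by Rb3; a5: attacked by Qb5; b5: attacked by Rb3.
White has no legal moves → checkmate.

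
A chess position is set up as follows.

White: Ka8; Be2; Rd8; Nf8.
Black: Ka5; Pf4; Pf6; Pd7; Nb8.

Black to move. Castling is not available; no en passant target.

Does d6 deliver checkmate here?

no

After d6: white king on a8; in check: no.
White is not in check, so this cannot be checkmate.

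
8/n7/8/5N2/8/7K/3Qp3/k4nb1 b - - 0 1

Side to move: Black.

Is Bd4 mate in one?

no

After Bd4: white king on h3; in check: no.
White is not in check, so this cannot be checkmate.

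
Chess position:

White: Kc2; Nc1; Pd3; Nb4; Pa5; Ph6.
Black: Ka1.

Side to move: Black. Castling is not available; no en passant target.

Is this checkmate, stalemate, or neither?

stalemate

Black to move; black king on a1.
In check: no.
King squares — b1: attacked by Kc2; a2: attacked by Nc1; b2: attacked by Kc2.
Legal moves for Black: none.
Not in check and no legal moves → stalemate.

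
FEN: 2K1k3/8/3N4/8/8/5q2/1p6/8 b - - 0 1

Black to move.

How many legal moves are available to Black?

Black to move; king on e8.
In check: yes, from the white knight on d6.
Legal moves: Kf8, Ke7.
Count: 2.

2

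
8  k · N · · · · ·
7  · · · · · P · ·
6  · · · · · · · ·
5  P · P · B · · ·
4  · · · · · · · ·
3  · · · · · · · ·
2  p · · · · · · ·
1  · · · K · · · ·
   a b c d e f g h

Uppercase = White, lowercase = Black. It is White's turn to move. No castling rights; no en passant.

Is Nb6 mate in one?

After Nb6: black king on a8; in check: yes, from the white knight on b6.
Black has 2 legal replies: Kb7, Ka7.
In check but a legal move exists → not checkmate.

no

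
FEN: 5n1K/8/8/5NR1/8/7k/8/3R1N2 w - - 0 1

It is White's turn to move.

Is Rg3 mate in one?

After Rg3: black king on h3; in check: yes, from the white rook on g3.
King squares — g2: attacked by Rg3; h2: attacked by Nf1; g3: attacked by Nf1; g4: attacked by Rg3; h4: attacked by Nf5.
Black has no legal moves → checkmate.

yes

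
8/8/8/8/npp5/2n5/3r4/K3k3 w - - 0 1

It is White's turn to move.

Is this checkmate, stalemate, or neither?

White to move; white king on a1.
In check: no.
King squares — b1: attacked by Nc3; a2: attacked by Rd2; b2: attacked by Rd2.
Legal moves for White: none.
Not in check and no legal moves → stalemate.

stalemate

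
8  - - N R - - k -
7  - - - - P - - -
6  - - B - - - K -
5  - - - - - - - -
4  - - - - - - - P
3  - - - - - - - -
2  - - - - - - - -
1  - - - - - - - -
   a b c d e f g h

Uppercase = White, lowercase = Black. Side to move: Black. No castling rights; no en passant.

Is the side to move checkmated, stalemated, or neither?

checkmate

Black to move; black king on g8.
In check: yes, from the white rook on d8.
King squares — f7: attacked by Kg6; g7: attacked by Kg6; h7: attacked by Kg6; f8: attacked by Pe7; h8: attacked by Rd8.
Legal moves for Black: none.
In check with no legal moves → checkmate.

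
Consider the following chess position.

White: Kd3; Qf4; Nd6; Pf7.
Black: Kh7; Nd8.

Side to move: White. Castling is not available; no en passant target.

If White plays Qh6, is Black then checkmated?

no

After Qh6: black king on h7; in check: yes, from the white queen on h6.
Black has 1 legal reply: Kxh6.
In check but a legal move exists → not checkmate.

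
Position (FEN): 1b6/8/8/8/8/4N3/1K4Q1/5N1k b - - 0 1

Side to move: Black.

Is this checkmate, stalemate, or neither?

Black to move; black king on h1.
In check: yes, from the white queen on g2.
King squares — g1: attacked by Qg2; g2: attacked by Ne3; h2: attacked by Nf1.
Legal moves for Black: none.
In check with no legal moves → checkmate.

checkmate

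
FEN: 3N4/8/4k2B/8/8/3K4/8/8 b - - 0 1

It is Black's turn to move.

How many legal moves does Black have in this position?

7

Black to move; king on e6.
In check: yes, from the white knight on d8.
Legal moves: Ke7, Kd7, Kf6, Kd6, Kf5, Ke5, Kd5.
Count: 7.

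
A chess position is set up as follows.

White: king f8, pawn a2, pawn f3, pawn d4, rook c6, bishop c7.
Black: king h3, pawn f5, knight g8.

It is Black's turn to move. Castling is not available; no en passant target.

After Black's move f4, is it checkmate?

After f4: white king on f8; in check: no.
White is not in check, so this cannot be checkmate.

no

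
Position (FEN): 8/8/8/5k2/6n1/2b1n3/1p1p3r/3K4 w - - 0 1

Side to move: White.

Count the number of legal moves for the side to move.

0

White to move; king on d1.
In check: yes, from the black knight on e3.
Legal moves: none.
Count: 0.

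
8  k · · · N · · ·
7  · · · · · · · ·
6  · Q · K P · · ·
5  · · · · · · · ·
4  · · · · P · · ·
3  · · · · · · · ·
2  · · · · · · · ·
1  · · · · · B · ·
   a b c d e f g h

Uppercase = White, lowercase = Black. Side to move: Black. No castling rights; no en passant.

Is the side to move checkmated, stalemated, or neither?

stalemate

Black to move; black king on a8.
In check: no.
King squares — a7: attacked by Qb6; b7: attacked by Qb6; b8: attacked by Qb6.
Legal moves for Black: none.
Not in check and no legal moves → stalemate.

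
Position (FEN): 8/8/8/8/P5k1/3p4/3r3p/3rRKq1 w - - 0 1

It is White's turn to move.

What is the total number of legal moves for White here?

0

White to move; king on f1.
In check: yes, from the black queen on g1.
Legal moves: none.
Count: 0.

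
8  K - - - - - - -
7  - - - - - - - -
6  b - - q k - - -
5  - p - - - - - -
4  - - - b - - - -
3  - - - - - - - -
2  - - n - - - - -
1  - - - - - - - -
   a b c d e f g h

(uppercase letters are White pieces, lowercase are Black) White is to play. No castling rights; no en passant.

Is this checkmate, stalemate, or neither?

White to move; white king on a8.
In check: no.
King squares — a7: attacked by Bd4; b7: attacked by Ba6; b8: attacked by Qd6.
Legal moves for White: none.
Not in check and no legal moves → stalemate.

stalemate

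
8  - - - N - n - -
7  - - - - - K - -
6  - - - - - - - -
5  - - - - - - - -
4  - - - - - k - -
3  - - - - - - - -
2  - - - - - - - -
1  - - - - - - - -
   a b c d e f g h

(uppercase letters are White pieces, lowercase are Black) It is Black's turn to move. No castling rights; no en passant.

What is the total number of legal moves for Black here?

12

Black to move; king on f4.
In check: no.
Legal moves: Nh7, Nd7, Ng6, Ne6, Kg5, Kf5, Ke5, Kg4, Ke4, Kg3, Kf3, Ke3.
Count: 12.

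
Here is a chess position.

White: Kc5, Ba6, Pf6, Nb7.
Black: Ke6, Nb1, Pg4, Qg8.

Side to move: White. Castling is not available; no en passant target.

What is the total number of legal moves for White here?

15

White to move; king on c5.
In check: no.
Legal moves: Nd8+, Nd6, Na5, Bb5, Bc4+, Bd3, Be2, Bf1, Kc6, Kb6, Kb5, Kd4, Kc4, Kb4, f7.
Count: 15.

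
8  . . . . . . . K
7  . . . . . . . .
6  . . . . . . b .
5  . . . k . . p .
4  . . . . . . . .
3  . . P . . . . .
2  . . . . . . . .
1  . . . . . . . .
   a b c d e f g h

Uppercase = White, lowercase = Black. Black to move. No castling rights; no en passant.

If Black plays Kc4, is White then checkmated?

After Kc4: white king on h8; in check: no.
White is not in check, so this cannot be checkmate.

no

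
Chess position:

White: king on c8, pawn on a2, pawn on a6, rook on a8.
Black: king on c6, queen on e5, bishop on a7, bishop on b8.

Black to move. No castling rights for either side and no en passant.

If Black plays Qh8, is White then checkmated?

After Qh8: white king on c8; in check: yes, from the black queen on h8.
King squares — b7: attacked by Kc6; c7: attacked by Kc6; d7: attacked by Kc6; b8: attacked by Ba7; d8: attacked by Qh8.
White has no legal moves → checkmate.

yes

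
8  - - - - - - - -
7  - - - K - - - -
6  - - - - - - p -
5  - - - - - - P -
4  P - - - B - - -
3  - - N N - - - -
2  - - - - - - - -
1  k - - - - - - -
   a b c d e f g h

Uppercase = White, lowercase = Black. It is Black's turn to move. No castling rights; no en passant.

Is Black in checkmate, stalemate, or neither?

Black to move; black king on a1.
In check: no.
King squares — b1: attacked by Nc3; a2: attacked by Nc3; b2: attacked by Nd3.
Legal moves for Black: none.
Not in check and no legal moves → stalemate.

stalemate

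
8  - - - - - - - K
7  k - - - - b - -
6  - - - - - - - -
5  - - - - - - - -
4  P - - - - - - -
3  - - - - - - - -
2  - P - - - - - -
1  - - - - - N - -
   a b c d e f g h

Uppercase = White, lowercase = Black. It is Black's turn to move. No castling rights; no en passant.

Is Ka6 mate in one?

After Ka6: white king on h8; in check: no.
White is not in check, so this cannot be checkmate.

no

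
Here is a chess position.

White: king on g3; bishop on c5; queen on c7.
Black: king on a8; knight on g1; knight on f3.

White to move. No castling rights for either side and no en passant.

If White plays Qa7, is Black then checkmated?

yes

After Qa7: black king on a8; in check: yes, from the white queen on a7.
King squares — a7: attacked by Bc5; b7: attacked by Qa7; b8: attacked by Qa7.
Black has no legal moves → checkmate.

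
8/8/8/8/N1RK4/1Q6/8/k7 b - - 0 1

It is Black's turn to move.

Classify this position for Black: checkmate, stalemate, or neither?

stalemate

Black to move; black king on a1.
In check: no.
King squares — b1: attacked by Qb3; a2: attacked by Qb3; b2: attacked by Qb3.
Legal moves for Black: none.
Not in check and no legal moves → stalemate.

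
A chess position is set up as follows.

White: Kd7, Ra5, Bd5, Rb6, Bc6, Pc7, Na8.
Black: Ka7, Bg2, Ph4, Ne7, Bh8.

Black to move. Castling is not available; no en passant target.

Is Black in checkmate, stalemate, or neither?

checkmate

Black to move; black king on a7.
In check: yes, from the white rook on a5.
King squares — a6: attacked by Ra5; b6: attacked by Na8; b7: attacked by Rb6; a8: attacked by Ra5; b8: attacked by Rb6.
Legal moves for Black: none.
In check with no legal moves → checkmate.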